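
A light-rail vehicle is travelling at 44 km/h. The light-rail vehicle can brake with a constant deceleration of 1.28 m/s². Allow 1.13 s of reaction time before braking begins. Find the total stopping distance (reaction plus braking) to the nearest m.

Total stopping distance ≈ 72 m

44 km/h ÷ 3.6 = 12.2222 m/s.
Reaction distance = v·t_r = 12.2222 × 1.13 = 13.811 m.
Braking distance = v²/(2a) = 12.2222² / (2 × 1.280) = 149.382 / 2.560 = 58.352 m.
Total = 13.811 + 58.352 = 72.163 m.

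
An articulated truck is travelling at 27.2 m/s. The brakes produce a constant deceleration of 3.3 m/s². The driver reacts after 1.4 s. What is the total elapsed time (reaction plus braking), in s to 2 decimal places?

Braking time = v/a = 27.2000 / 3.300 = 8.242 s.
Total = 1.4 + 8.242 = 9.642 s.

Total time ≈ 9.64 s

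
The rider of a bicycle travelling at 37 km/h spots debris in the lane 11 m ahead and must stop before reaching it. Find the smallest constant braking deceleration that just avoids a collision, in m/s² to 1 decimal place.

37 km/h ÷ 3.6 = 10.2778 m/s.
v² = 2a·d ⇒ a = v²/(2d) = 10.2778² / (2 × 11.000) = 105.633 / 22.000 = 4.8015 m/s².

Required deceleration ≈ 4.8 m/s²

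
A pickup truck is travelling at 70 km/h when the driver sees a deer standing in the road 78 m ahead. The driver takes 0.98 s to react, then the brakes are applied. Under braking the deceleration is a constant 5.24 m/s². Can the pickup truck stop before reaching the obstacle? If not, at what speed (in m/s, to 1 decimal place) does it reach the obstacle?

70 km/h ÷ 3.6 = 19.4444 m/s.
Reaction distance = 19.4444 × 0.98 = 19.056 m.
Braking distance = v²/(2a) = 378.085 / 10.480 = 36.077 m.
Total stopping distance = 19.056 + 36.077 = 55.133 m, vs 78 m available — it stops with 78 − 55.133 = 22.867 m to spare.

Yes — it stops about 22.9 m short of the obstacle, so it never reaches it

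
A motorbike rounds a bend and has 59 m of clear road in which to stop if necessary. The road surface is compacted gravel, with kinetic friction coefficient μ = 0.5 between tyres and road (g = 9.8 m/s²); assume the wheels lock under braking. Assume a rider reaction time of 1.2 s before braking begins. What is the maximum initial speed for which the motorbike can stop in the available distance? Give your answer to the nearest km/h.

a = μg = 0.5 × 9.8 = 4.900 m/s².
Stopping distance: v·t_r + v²/(2a) = 59 with t_r = 1.2 s and a = 4.900 m/s².
So v² + 11.760 v − 578.20 = 0.
Positive root: v = −a·t_r + √((a·t_r)² + 2a·d) = −5.880 + √(34.574 + 578.20) = 18.8743 m/s.
18.8743 m/s × 3.6 = 67.947 km/h.

Maximum speed ≈ 68 km/h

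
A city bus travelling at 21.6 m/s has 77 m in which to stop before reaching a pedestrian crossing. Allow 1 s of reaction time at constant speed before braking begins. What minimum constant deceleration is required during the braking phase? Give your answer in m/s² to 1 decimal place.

Required deceleration ≈ 4.2 m/s²

Distance covered during reaction = 21.6000 × 1 = 21.600 m.
Distance available for braking: 77 − 21.600 = 55.400 m.
v² = 2a·d ⇒ a = v²/(2d) = 21.6000² / (2 × 55.400) = 466.560 / 110.800 = 4.2108 m/s².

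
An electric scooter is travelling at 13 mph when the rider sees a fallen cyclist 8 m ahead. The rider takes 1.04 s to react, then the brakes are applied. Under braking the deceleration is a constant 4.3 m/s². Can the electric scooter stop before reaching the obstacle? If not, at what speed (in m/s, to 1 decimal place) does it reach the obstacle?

13 mph × 0.44704 = 5.8115 m/s.
Reaction distance = 5.8115 × 1.04 = 6.044 m.
Braking distance needed to stop: v²/(2a) = 33.774 / 8.600 = 3.927 m, so total needed = 6.044 + 3.927 = 9.971 m > 8 m — it cannot stop.
Distance remaining when braking begins: 8 − 6.044 = 1.956 m.
v² = v₀² − 2a·d = 33.774 − 2 × 4.300 × 1.956 = 16.952 m²/s².
v = √16.952 = 4.117 m/s.

No — it strikes the obstacle at 4.1 m/s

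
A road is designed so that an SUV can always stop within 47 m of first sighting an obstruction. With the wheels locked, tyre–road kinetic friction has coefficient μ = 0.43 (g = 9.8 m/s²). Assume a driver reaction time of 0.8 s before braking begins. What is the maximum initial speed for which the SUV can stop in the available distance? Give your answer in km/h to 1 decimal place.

a = μg = 0.43 × 9.8 = 4.214 m/s².
Stopping distance: v·t_r + v²/(2a) = 47 with t_r = 0.8 s and a = 4.214 m/s².
So v² + 6.742 v − 396.12 = 0.
Positive root: v = −a·t_r + √((a·t_r)² + 2a·d) = −3.371 + √(11.364 + 396.12) = 16.8152 m/s.
16.8152 m/s × 3.6 = 60.535 km/h.

Maximum speed ≈ 60.5 km/h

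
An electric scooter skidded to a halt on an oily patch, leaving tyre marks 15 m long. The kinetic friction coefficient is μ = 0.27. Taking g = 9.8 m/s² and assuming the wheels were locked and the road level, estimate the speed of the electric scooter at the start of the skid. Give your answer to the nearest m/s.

Deceleration a = μg = 0.27 × 9.8 = 2.646 m/s².
v = √(2a·d) = √(2 × 2.646 × 15) = √79.380 = 8.9095 m/s.

Initial speed ≈ 9 m/s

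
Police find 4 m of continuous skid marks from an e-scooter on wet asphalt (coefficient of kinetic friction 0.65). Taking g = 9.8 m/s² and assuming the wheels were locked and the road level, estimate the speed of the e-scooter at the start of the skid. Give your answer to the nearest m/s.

Deceleration a = μg = 0.65 × 9.8 = 6.370 m/s².
v = √(2a·d) = √(2 × 6.370 × 4) = √50.960 = 7.1386 m/s.

Initial speed ≈ 7 m/s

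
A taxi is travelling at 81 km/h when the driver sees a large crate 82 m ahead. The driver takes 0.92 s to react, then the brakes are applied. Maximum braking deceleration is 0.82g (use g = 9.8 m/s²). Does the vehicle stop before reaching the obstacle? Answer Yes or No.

81 km/h ÷ 3.6 = 22.5000 m/s.
a = 0.82 × 9.8 = 8.036 m/s².
Reaction distance = 22.5000 × 0.92 = 20.700 m.
Braking distance = v²/(2a) = 506.250 / 16.072 = 31.499 m.
Total stopping distance = 20.700 + 31.499 = 52.199 m, vs 82 m available — it stops with 82 − 52.199 = 29.801 m to spare.

Yes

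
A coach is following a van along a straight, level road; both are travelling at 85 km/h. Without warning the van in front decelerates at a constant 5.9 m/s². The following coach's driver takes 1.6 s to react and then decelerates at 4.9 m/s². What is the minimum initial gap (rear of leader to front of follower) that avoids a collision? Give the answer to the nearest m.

Minimum gap ≈ 47 m

85 km/h ÷ 3.6 = 23.6111 m/s.
Leader travels v²/(2a_L) = 557.484 / 11.800 = 47.244 m before stopping.
Follower covers v·t_r = 23.6111 × 1.6 = 37.778 m while reacting, then v²/(2a_F) = 557.484 / 9.800 = 56.886 m while braking, for a total of 37.778 + 56.886 = 94.664 m.
Since a_F ≤ a_L and the follower starts braking later, the follower is never slower than the leader, so the closest approach is when both have stopped.
Minimum gap = 94.664 − 47.244 = 47.420 m.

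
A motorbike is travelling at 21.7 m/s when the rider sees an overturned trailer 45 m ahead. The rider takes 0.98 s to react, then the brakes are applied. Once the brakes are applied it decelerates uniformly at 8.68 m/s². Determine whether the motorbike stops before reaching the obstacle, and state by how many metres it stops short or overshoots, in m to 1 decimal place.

No — it overshoots by 3.4 m

Reaction distance = 21.7000 × 0.98 = 21.266 m.
Braking distance = v²/(2a) = 470.890 / 17.360 = 27.125 m.
Total stopping distance = 21.266 + 27.125 = 48.391 m, vs 45 m available — it cannot stop in time and overshoots by 48.391 − 45 = 3.391 m.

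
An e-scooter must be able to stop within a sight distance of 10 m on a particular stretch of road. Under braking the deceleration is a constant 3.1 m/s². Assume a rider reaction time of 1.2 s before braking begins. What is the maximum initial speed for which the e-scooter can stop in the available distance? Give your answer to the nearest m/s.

Maximum speed ≈ 5 m/s

Stopping distance: v·t_r + v²/(2a) = 10 with t_r = 1.2 s and a = 3.100 m/s².
So v² + 7.440 v − 62.00 = 0.
Positive root: v = −a·t_r + √((a·t_r)² + 2a·d) = −3.720 + √(13.838 + 62.00) = 4.9885 m/s.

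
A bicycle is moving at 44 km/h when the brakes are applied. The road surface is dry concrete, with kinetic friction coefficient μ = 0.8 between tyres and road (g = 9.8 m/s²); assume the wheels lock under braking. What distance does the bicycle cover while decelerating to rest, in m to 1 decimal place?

Braking distance ≈ 9.5 m

44 km/h ÷ 3.6 = 12.2222 m/s.
a = μg = 0.8 × 9.8 = 7.840 m/s².
Braking distance = v²/(2a) = 12.2222² / (2 × 7.840) = 149.382 / 15.680 = 9.527 m.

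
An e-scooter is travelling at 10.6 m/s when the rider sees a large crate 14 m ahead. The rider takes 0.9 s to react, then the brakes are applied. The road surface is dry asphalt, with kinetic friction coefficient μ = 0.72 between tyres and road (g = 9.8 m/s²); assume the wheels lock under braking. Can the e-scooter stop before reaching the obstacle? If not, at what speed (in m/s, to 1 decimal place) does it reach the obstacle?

a = μg = 0.72 × 9.8 = 7.056 m/s².
Reaction distance = 10.6000 × 0.9 = 9.540 m.
Braking distance needed to stop: v²/(2a) = 112.360 / 14.112 = 7.962 m, so total needed = 9.540 + 7.962 = 17.502 m > 14 m — it cannot stop.
Distance remaining when braking begins: 14 − 9.540 = 4.460 m.
v² = v₀² − 2a·d = 112.360 − 2 × 7.056 × 4.460 = 49.420 m²/s².
v = √49.420 = 7.030 m/s.

No — it strikes the obstacle at 7.0 m/s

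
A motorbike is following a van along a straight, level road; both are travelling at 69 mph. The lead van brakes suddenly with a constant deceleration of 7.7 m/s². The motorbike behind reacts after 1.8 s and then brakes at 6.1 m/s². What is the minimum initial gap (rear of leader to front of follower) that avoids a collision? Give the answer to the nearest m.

Minimum gap ≈ 72 m

69 mph × 0.44704 = 30.8458 m/s.
Leader travels v²/(2a_L) = 951.463 / 15.400 = 61.783 m before stopping.
Follower covers v·t_r = 30.8458 × 1.8 = 55.522 m while reacting, then v²/(2a_F) = 951.463 / 12.200 = 77.989 m while braking, for a total of 55.522 + 77.989 = 133.511 m.
Since a_F ≤ a_L and the follower starts braking later, the follower is never slower than the leader, so the closest approach is when both have stopped.
Minimum gap = 133.511 − 61.783 = 71.728 m.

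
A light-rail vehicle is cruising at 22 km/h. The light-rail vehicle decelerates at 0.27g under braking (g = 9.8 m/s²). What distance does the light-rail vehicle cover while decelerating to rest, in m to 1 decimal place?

22 km/h ÷ 3.6 = 6.1111 m/s.
a = 0.27 × 9.8 = 2.646 m/s².
Braking distance = v²/(2a) = 6.1111² / (2 × 2.646) = 37.346 / 5.292 = 7.057 m.

Braking distance ≈ 7.1 m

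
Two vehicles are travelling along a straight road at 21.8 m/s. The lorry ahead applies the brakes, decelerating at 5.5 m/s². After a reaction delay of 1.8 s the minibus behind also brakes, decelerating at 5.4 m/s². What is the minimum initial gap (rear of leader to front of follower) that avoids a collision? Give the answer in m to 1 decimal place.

Minimum gap ≈ 40.0 m

Leader travels v²/(2a_L) = 475.240 / 11.000 = 43.204 m before stopping.
Follower covers v·t_r = 21.8000 × 1.8 = 39.240 m while reacting, then v²/(2a_F) = 475.240 / 10.800 = 44.004 m while braking, for a total of 39.240 + 44.004 = 83.244 m.
Since a_F ≤ a_L and the follower starts braking later, the follower is never slower than the leader, so the closest approach is when both have stopped.
Minimum gap = 83.244 − 43.204 = 40.040 m.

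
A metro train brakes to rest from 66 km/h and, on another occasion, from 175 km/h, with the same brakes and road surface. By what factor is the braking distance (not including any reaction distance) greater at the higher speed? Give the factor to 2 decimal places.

Braking distance d = v²/(2a), so with a fixed, d ∝ v².
Factor = (175/66)² = 2.6515² = 7.0305.

Factor ≈ 7.03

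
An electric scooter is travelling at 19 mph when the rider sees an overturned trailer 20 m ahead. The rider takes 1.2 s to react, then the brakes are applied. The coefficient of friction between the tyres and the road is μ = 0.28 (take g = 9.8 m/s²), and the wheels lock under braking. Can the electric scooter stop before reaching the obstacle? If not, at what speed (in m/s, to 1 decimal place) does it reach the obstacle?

No — it strikes the obstacle at 4.3 m/s

19 mph × 0.44704 = 8.4938 m/s.
a = μg = 0.28 × 9.8 = 2.744 m/s².
Reaction distance = 8.4938 × 1.2 = 10.193 m.
Braking distance needed to stop: v²/(2a) = 72.145 / 5.488 = 13.146 m, so total needed = 10.193 + 13.146 = 23.339 m > 20 m — it cannot stop.
Distance remaining when braking begins: 20 − 10.193 = 9.807 m.
v² = v₀² − 2a·d = 72.145 − 2 × 2.744 × 9.807 = 18.324 m²/s².
v = √18.324 = 4.281 m/s.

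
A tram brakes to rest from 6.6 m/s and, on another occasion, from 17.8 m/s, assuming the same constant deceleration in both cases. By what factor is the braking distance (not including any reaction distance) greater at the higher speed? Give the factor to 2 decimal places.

Braking distance d = v²/(2a), so with a fixed, d ∝ v².
Factor = (17.8/6.6)² = 2.6970² = 7.2738.

Factor ≈ 7.27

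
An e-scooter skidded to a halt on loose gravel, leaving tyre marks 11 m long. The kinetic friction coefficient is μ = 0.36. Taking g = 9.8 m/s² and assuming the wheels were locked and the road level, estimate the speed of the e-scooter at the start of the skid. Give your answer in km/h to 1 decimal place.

Initial speed ≈ 31.7 km/h

Deceleration a = μg = 0.36 × 9.8 = 3.528 m/s².
v = √(2a·d) = √(2 × 3.528 × 11) = √77.616 = 8.8100 m/s.
= 8.8100 × 3.6 = 31.716 km/h.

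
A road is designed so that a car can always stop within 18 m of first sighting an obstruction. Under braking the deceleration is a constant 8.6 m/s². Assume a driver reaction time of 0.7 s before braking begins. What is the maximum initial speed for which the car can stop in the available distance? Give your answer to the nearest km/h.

Stopping distance: v·t_r + v²/(2a) = 18 with t_r = 0.7 s and a = 8.600 m/s².
So v² + 12.040 v − 309.60 = 0.
Positive root: v = −a·t_r + √((a·t_r)² + 2a·d) = −6.020 + √(36.240 + 309.60) = 12.5768 m/s.
12.5768 m/s × 3.6 = 45.276 km/h.

Maximum speed ≈ 45 km/h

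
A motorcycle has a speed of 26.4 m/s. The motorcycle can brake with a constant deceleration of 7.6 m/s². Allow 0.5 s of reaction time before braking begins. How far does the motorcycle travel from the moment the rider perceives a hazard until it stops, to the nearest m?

Total stopping distance ≈ 59 m

Reaction distance = v·t_r = 26.4000 × 0.5 = 13.200 m.
Braking distance = v²/(2a) = 26.4000² / (2 × 7.600) = 696.960 / 15.200 = 45.853 m.
Total = 13.200 + 45.853 = 59.053 m.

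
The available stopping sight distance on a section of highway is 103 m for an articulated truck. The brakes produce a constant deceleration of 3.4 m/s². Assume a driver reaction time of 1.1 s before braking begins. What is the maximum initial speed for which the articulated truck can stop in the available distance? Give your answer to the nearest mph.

Maximum speed ≈ 51 mph

Stopping distance: v·t_r + v²/(2a) = 103 with t_r = 1.1 s and a = 3.400 m/s².
So v² + 7.480 v − 700.40 = 0.
Positive root: v = −a·t_r + √((a·t_r)² + 2a·d) = −3.740 + √(13.988 + 700.40) = 22.9880 m/s.
22.9880 m/s ÷ 0.44704 = 51.423 mph.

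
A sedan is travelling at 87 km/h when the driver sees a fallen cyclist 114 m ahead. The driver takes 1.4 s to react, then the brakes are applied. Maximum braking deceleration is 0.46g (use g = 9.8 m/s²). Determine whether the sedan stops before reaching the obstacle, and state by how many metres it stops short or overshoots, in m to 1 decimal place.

87 km/h ÷ 3.6 = 24.1667 m/s.
a = 0.46 × 9.8 = 4.508 m/s².
Reaction distance = 24.1667 × 1.4 = 33.833 m.
Braking distance = v²/(2a) = 584.029 / 9.016 = 64.777 m.
Total stopping distance = 33.833 + 64.777 = 98.610 m, vs 114 m available — it stops with 114 − 98.610 = 15.390 m to spare.

Yes — it stops 15.4 m short of the obstacle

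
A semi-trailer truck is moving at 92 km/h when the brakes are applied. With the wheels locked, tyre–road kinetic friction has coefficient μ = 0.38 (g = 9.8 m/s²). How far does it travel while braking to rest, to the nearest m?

92 km/h ÷ 3.6 = 25.5556 m/s.
a = μg = 0.38 × 9.8 = 3.724 m/s².
Braking distance = v²/(2a) = 25.5556² / (2 × 3.724) = 653.089 / 7.448 = 87.686 m.

Braking distance ≈ 88 m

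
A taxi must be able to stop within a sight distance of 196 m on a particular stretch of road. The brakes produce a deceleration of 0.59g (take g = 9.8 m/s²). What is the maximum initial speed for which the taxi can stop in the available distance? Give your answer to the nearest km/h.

Maximum speed ≈ 171 km/h

a = 0.59 × 9.8 = 5.782 m/s².
v²/(2a) = d ⇒ v = √(2 × 5.782 × 196) = √2266.54 = 47.6082 m/s.
47.6082 m/s × 3.6 = 171.390 km/h.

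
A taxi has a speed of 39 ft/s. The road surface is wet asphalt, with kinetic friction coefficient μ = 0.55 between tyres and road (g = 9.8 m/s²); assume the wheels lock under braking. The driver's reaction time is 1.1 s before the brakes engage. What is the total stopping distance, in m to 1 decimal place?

Total stopping distance ≈ 26.2 m

39 ft/s × 0.3048 = 11.8872 m/s.
a = μg = 0.55 × 9.8 = 5.390 m/s².
Reaction distance = v·t_r = 11.8872 × 1.1 = 13.076 m.
Braking distance = v²/(2a) = 11.8872² / (2 × 5.390) = 141.306 / 10.780 = 13.108 m.
Total = 13.076 + 13.108 = 26.184 m.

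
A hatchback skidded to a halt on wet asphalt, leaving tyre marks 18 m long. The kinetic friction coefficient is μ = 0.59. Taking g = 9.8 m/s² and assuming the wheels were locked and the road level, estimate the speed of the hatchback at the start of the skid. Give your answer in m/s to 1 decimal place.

Initial speed ≈ 14.4 m/s

Deceleration a = μg = 0.59 × 9.8 = 5.782 m/s².
v = √(2a·d) = √(2 × 5.782 × 18) = √208.152 = 14.4275 m/s.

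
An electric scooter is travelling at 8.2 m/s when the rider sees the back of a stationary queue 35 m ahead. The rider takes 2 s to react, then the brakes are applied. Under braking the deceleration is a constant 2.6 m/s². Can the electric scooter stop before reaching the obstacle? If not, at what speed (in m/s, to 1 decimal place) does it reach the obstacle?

Reaction distance = 8.2000 × 2 = 16.400 m.
Braking distance = v²/(2a) = 67.240 / 5.200 = 12.931 m.
Total stopping distance = 16.400 + 12.931 = 29.331 m, vs 35 m available — it stops with 35 − 29.331 = 5.669 m to spare.

Yes — it stops about 5.7 m short of the obstacle, so it never reaches it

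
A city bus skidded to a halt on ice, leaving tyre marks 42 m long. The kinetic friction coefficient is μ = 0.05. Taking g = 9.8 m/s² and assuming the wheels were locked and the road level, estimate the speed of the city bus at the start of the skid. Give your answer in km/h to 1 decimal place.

Initial speed ≈ 23.1 km/h

Deceleration a = μg = 0.05 × 9.8 = 0.490 m/s².
v = √(2a·d) = √(2 × 0.490 × 42) = √41.160 = 6.4156 m/s.
= 6.4156 × 3.6 = 23.096 km/h.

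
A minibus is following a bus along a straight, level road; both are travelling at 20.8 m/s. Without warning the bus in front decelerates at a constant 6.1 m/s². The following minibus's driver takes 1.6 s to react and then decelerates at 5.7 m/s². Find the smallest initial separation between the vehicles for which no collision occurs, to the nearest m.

Minimum gap ≈ 36 m

Leader travels v²/(2a_L) = 432.640 / 12.200 = 35.462 m before stopping.
Follower covers v·t_r = 20.8000 × 1.6 = 33.280 m while reacting, then v²/(2a_F) = 432.640 / 11.400 = 37.951 m while braking, for a total of 33.280 + 37.951 = 71.231 m.
Since a_F ≤ a_L and the follower starts braking later, the follower is never slower than the leader, so the closest approach is when both have stopped.
Minimum gap = 71.231 − 35.462 = 35.769 m.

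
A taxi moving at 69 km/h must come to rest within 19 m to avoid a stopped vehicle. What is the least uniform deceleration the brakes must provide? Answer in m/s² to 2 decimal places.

Required deceleration ≈ 9.67 m/s²

69 km/h ÷ 3.6 = 19.1667 m/s.
v² = 2a·d ⇒ a = v²/(2d) = 19.1667² / (2 × 19.000) = 367.362 / 38.000 = 9.6674 m/s².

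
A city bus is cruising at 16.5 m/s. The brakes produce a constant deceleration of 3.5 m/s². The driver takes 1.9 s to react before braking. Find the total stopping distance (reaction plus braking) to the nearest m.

Reaction distance = v·t_r = 16.5000 × 1.9 = 31.350 m.
Braking distance = v²/(2a) = 16.5000² / (2 × 3.500) = 272.250 / 7.000 = 38.893 m.
Total = 31.350 + 38.893 = 70.243 m.

Total stopping distance ≈ 70 m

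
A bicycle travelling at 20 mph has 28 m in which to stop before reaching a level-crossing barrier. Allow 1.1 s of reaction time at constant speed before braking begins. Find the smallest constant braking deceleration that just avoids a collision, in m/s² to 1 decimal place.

Required deceleration ≈ 2.2 m/s²

20 mph × 0.44704 = 8.9408 m/s.
Distance covered during reaction = 8.9408 × 1.1 = 9.835 m.
Distance available for braking: 28 − 9.835 = 18.165 m.
v² = 2a·d ⇒ a = v²/(2d) = 8.9408² / (2 × 18.165) = 79.938 / 36.330 = 2.2003 m/s².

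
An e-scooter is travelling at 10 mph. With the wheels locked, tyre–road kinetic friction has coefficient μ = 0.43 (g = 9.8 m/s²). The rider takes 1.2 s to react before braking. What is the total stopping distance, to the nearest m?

10 mph × 0.44704 = 4.4704 m/s.
a = μg = 0.43 × 9.8 = 4.214 m/s².
Reaction distance = v·t_r = 4.4704 × 1.2 = 5.364 m.
Braking distance = v²/(2a) = 4.4704² / (2 × 4.214) = 19.984 / 8.428 = 2.371 m.
Total = 5.364 + 2.371 = 7.735 m.

Total stopping distance ≈ 8 m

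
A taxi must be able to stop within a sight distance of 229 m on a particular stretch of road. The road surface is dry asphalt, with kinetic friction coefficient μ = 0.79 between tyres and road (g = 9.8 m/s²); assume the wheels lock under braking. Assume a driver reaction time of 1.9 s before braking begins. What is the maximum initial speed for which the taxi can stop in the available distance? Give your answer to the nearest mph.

a = μg = 0.79 × 9.8 = 7.742 m/s².
Stopping distance: v·t_r + v²/(2a) = 229 with t_r = 1.9 s and a = 7.742 m/s².
So v² + 29.420 v − 3545.84 = 0.
Positive root: v = −a·t_r + √((a·t_r)² + 2a·d) = −14.710 + √(216.384 + 3545.84) = 46.6270 m/s.
46.6270 m/s ÷ 0.44704 = 104.302 mph.

Maximum speed ≈ 104 mph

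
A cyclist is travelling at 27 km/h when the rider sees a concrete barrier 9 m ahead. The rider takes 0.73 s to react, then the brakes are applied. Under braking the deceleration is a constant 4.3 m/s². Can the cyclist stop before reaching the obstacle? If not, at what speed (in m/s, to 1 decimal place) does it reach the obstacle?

27 km/h ÷ 3.6 = 7.5000 m/s.
Reaction distance = 7.5000 × 0.73 = 5.475 m.
Braking distance needed to stop: v²/(2a) = 56.250 / 8.600 = 6.541 m, so total needed = 5.475 + 6.541 = 12.016 m > 9 m — it cannot stop.
Distance remaining when braking begins: 9 − 5.475 = 3.525 m.
v² = v₀² − 2a·d = 56.250 − 2 × 4.300 × 3.525 = 25.935 m²/s².
v = √25.935 = 5.093 m/s.

No — it strikes the obstacle at 5.1 m/s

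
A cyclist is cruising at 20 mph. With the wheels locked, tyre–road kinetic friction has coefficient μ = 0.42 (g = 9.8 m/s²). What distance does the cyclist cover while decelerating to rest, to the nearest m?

Braking distance ≈ 10 m

20 mph × 0.44704 = 8.9408 m/s.
a = μg = 0.42 × 9.8 = 4.116 m/s².
Braking distance = v²/(2a) = 8.9408² / (2 × 4.116) = 79.938 / 8.232 = 9.711 m.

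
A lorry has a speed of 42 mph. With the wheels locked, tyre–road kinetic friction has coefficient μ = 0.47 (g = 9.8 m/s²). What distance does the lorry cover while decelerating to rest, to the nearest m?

Braking distance ≈ 38 m

42 mph × 0.44704 = 18.7757 m/s.
a = μg = 0.47 × 9.8 = 4.606 m/s².
Braking distance = v²/(2a) = 18.7757² / (2 × 4.606) = 352.527 / 9.212 = 38.268 m.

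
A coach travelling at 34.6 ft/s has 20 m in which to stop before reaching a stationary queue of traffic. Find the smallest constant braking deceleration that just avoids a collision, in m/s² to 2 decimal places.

34.6 ft/s × 0.3048 = 10.5461 m/s.
v² = 2a·d ⇒ a = v²/(2d) = 10.5461² / (2 × 20.000) = 111.220 / 40.000 = 2.7805 m/s².

Required deceleration ≈ 2.78 m/s²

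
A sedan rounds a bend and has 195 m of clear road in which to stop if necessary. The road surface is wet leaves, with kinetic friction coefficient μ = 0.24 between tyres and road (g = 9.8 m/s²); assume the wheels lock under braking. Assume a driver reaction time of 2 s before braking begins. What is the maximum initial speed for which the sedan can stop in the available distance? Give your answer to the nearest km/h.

Maximum speed ≈ 93 km/h

a = μg = 0.24 × 9.8 = 2.352 m/s².
Stopping distance: v·t_r + v²/(2a) = 195 with t_r = 2 s and a = 2.352 m/s².
So v² + 9.408 v − 917.28 = 0.
Positive root: v = −a·t_r + √((a·t_r)² + 2a·d) = −4.704 + √(22.128 + 917.28) = 25.9458 m/s.
25.9458 m/s × 3.6 = 93.405 km/h.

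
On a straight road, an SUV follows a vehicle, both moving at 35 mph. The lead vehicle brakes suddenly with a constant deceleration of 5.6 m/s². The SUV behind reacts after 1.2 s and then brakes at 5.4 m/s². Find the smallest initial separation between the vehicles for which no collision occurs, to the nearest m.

35 mph × 0.44704 = 15.6464 m/s.
Leader travels v²/(2a_L) = 244.810 / 11.200 = 21.858 m before stopping.
Follower covers v·t_r = 15.6464 × 1.2 = 18.776 m while reacting, then v²/(2a_F) = 244.810 / 10.800 = 22.668 m while braking, for a total of 18.776 + 22.668 = 41.444 m.
Since a_F ≤ a_L and the follower starts braking later, the follower is never slower than the leader, so the closest approach is when both have stopped.
Minimum gap = 41.444 − 21.858 = 19.586 m.

Minimum gap ≈ 20 m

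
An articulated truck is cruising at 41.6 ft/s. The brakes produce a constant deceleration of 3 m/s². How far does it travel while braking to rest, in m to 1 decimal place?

Braking distance ≈ 26.8 m

41.6 ft/s × 0.3048 = 12.6797 m/s.
Braking distance = v²/(2a) = 12.6797² / (2 × 3.000) = 160.775 / 6.000 = 26.796 m.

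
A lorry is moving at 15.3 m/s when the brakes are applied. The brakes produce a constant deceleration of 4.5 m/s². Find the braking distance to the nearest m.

Braking distance ≈ 26 m

Braking distance = v²/(2a) = 15.3000² / (2 × 4.500) = 234.090 / 9.000 = 26.010 m.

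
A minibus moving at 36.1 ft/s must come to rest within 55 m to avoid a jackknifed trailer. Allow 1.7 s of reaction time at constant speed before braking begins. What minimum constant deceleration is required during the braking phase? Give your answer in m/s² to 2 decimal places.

Required deceleration ≈ 1.67 m/s²

36.1 ft/s × 0.3048 = 11.0033 m/s.
Distance covered during reaction = 11.0033 × 1.7 = 18.706 m.
Distance available for braking: 55 − 18.706 = 36.294 m.
v² = 2a·d ⇒ a = v²/(2d) = 11.0033² / (2 × 36.294) = 121.073 / 72.588 = 1.6679 m/s².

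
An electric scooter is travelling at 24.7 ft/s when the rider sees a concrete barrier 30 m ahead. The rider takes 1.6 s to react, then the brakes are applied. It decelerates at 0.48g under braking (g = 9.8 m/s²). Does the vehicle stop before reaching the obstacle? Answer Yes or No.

24.7 ft/s × 0.3048 = 7.5286 m/s.
a = 0.48 × 9.8 = 4.704 m/s².
Reaction distance = 7.5286 × 1.6 = 12.046 m.
Braking distance = v²/(2a) = 56.680 / 9.408 = 6.025 m.
Total stopping distance = 12.046 + 6.025 = 18.071 m, vs 30 m available — it stops with 30 − 18.071 = 11.929 m to spare.

Yes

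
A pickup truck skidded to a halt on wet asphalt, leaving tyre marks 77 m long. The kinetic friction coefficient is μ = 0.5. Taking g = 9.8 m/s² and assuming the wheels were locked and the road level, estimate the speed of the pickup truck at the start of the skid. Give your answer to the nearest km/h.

Initial speed ≈ 99 km/h

Deceleration a = μg = 0.5 × 9.8 = 4.900 m/s².
v = √(2a·d) = √(2 × 4.900 × 77) = √754.600 = 27.4700 m/s.
= 27.4700 × 3.6 = 98.892 km/h.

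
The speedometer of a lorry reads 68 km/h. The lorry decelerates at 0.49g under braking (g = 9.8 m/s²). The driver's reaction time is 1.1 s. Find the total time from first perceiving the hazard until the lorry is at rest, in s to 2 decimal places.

68 km/h ÷ 3.6 = 18.8889 m/s.
a = 0.49 × 9.8 = 4.802 m/s².
Braking time = v/a = 18.8889 / 4.802 = 3.934 s.
Total = 1.1 + 3.934 = 5.034 s.

Total time ≈ 5.03 s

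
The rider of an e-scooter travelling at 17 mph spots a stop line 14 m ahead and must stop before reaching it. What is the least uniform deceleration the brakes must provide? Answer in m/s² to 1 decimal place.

17 mph × 0.44704 = 7.5997 m/s.
v² = 2a·d ⇒ a = v²/(2d) = 7.5997² / (2 × 14.000) = 57.755 / 28.000 = 2.0627 m/s².

Required deceleration ≈ 2.1 m/s²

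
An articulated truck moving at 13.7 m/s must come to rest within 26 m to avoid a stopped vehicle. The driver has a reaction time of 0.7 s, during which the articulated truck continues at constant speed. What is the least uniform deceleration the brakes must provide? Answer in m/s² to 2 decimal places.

Distance covered during reaction = 13.7000 × 0.7 = 9.590 m.
Distance available for braking: 26 − 9.590 = 16.410 m.
v² = 2a·d ⇒ a = v²/(2d) = 13.7000² / (2 × 16.410) = 187.690 / 32.820 = 5.7188 m/s².

Required deceleration ≈ 5.72 m/s²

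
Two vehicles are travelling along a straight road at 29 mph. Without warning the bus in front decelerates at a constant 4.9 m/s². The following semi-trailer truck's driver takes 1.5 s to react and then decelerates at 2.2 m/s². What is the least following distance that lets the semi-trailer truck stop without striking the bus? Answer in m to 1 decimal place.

Minimum gap ≈ 40.5 m

29 mph × 0.44704 = 12.9642 m/s.
Leader travels v²/(2a_L) = 168.070 / 9.800 = 17.150 m before stopping.
Follower covers v·t_r = 12.9642 × 1.5 = 19.446 m while reacting, then v²/(2a_F) = 168.070 / 4.400 = 38.198 m while braking, for a total of 19.446 + 38.198 = 57.644 m.
Since a_F ≤ a_L and the follower starts braking later, the follower is never slower than the leader, so the closest approach is when both have stopped.
Minimum gap = 57.644 − 17.150 = 40.494 m.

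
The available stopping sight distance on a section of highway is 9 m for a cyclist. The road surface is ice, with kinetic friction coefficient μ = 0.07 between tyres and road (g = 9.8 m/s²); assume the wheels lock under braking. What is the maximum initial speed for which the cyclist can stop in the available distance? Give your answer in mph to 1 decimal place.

a = μg = 0.07 × 9.8 = 0.686 m/s².
v²/(2a) = d ⇒ v = √(2 × 0.686 × 9) = √12.35 = 3.5143 m/s.
3.5143 m/s ÷ 0.44704 = 7.861 mph.

Maximum speed ≈ 7.9 mph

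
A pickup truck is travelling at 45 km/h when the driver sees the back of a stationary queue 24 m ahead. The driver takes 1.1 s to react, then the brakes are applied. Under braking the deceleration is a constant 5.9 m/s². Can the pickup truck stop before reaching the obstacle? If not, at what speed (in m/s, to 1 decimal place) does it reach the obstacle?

45 km/h ÷ 3.6 = 12.5000 m/s.
Reaction distance = 12.5000 × 1.1 = 13.750 m.
Braking distance needed to stop: v²/(2a) = 156.250 / 11.800 = 13.242 m, so total needed = 13.750 + 13.242 = 26.992 m > 24 m — it cannot stop.
Distance remaining when braking begins: 24 − 13.750 = 10.250 m.
v² = v₀² − 2a·d = 156.250 − 2 × 5.900 × 10.250 = 35.300 m²/s².
v = √35.300 = 5.941 m/s.

No — it strikes the obstacle at 5.9 m/s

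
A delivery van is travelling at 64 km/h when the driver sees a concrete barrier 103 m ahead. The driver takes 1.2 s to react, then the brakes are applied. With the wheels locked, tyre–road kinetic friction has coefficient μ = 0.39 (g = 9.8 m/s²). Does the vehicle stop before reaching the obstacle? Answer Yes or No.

Yes

64 km/h ÷ 3.6 = 17.7778 m/s.
a = μg = 0.39 × 9.8 = 3.822 m/s².
Reaction distance = 17.7778 × 1.2 = 21.333 m.
Braking distance = v²/(2a) = 316.050 / 7.644 = 41.346 m.
Total stopping distance = 21.333 + 41.346 = 62.679 m, vs 103 m available — it stops with 103 − 62.679 = 40.321 m to spare.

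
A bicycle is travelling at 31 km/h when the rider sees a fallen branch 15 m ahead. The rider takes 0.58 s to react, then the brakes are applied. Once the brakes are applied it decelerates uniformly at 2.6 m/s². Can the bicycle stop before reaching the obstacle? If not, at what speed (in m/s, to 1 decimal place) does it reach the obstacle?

No — it strikes the obstacle at 4.7 m/s

31 km/h ÷ 3.6 = 8.6111 m/s.
Reaction distance = 8.6111 × 0.58 = 4.994 m.
Braking distance needed to stop: v²/(2a) = 74.151 / 5.200 = 14.260 m, so total needed = 4.994 + 14.260 = 19.254 m > 15 m — it cannot stop.
Distance remaining when braking begins: 15 − 4.994 = 10.006 m.
v² = v₀² − 2a·d = 74.151 − 2 × 2.600 × 10.006 = 22.120 m²/s².
v = √22.120 = 4.703 m/s.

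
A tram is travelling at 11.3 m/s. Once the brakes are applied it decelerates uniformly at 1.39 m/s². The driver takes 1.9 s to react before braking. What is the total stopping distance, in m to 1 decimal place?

Reaction distance = v·t_r = 11.3000 × 1.9 = 21.470 m.
Braking distance = v²/(2a) = 11.3000² / (2 × 1.390) = 127.690 / 2.780 = 45.932 m.
Total = 21.470 + 45.932 = 67.402 m.

Total stopping distance ≈ 67.4 m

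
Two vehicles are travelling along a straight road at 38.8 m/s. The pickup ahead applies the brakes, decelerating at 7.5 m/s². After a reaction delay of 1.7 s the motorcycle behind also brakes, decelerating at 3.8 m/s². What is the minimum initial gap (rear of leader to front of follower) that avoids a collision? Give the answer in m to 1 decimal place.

Minimum gap ≈ 163.7 m

Leader travels v²/(2a_L) = 1505.440 / 15.000 = 100.363 m before stopping.
Follower covers v·t_r = 38.8000 × 1.7 = 65.960 m while reacting, then v²/(2a_F) = 1505.440 / 7.600 = 198.084 m while braking, for a total of 65.960 + 198.084 = 264.044 m.
Since a_F ≤ a_L and the follower starts braking later, the follower is never slower than the leader, so the closest approach is when both have stopped.
Minimum gap = 264.044 − 100.363 = 163.681 m.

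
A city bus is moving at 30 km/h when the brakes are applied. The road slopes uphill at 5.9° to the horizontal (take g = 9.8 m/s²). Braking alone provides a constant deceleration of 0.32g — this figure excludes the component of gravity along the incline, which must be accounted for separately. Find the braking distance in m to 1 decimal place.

Braking distance ≈ 8.4 m

30 km/h ÷ 3.6 = 8.3333 m/s.
a = 0.32 × 9.8 = 3.136 m/s².
Gravity along the uphill slope adds to the braking deceleration: a_eff = 3.136 + 9.8·sin 5.9° = 3.136 + 1.007 = 4.143 m/s².
Braking distance = v²/(2a) = 8.3333² / (2 × 4.143) = 69.444 / 8.286 = 8.381 m.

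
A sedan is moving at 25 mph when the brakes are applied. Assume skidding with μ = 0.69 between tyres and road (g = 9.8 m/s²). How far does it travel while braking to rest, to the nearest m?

25 mph × 0.44704 = 11.1760 m/s.
a = μg = 0.69 × 9.8 = 6.762 m/s².
Braking distance = v²/(2a) = 11.1760² / (2 × 6.762) = 124.903 / 13.524 = 9.236 m.

Braking distance ≈ 9 m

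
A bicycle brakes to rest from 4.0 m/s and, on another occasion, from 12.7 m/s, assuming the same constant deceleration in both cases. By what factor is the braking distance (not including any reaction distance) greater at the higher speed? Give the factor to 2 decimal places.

Braking distance d = v²/(2a), so with a fixed, d ∝ v².
Factor = (12.7/4.0)² = 3.1750² = 10.0806.

Factor ≈ 10.08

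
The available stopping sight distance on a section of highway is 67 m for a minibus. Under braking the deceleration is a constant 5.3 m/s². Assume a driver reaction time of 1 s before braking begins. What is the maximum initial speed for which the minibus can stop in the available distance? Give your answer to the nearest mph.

Stopping distance: v·t_r + v²/(2a) = 67 with t_r = 1 s and a = 5.300 m/s².
So v² + 10.600 v − 710.20 = 0.
Positive root: v = −a·t_r + √((a·t_r)² + 2a·d) = −5.300 + √(28.090 + 710.20) = 21.8715 m/s.
21.8715 m/s ÷ 0.44704 = 48.925 mph.

Maximum speed ≈ 49 mph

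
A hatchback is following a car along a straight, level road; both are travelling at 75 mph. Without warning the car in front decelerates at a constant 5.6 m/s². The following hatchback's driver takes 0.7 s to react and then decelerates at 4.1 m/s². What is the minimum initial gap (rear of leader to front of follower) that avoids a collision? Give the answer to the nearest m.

75 mph × 0.44704 = 33.5280 m/s.
Leader travels v²/(2a_L) = 1124.127 / 11.200 = 100.368 m before stopping.
Follower covers v·t_r = 33.5280 × 0.7 = 23.470 m while reacting, then v²/(2a_F) = 1124.127 / 8.200 = 137.089 m while braking, for a total of 23.470 + 137.089 = 160.559 m.
Since a_F ≤ a_L and the follower starts braking later, the follower is never slower than the leader, so the closest approach is when both have stopped.
Minimum gap = 160.559 − 100.368 = 60.191 m.

Minimum gap ≈ 60 m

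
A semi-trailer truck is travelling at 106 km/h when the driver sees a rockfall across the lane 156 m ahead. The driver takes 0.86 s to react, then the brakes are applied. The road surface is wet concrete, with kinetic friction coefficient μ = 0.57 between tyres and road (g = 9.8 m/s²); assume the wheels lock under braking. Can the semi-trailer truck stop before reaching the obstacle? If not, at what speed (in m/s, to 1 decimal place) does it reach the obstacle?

106 km/h ÷ 3.6 = 29.4444 m/s.
a = μg = 0.57 × 9.8 = 5.586 m/s².
Reaction distance = 29.4444 × 0.86 = 25.322 m.
Braking distance = v²/(2a) = 866.973 / 11.172 = 77.602 m.
Total stopping distance = 25.322 + 77.602 = 102.924 m, vs 156 m available — it stops with 156 − 102.924 = 53.076 m to spare.

Yes — it stops about 53.1 m short of the obstacle, so it never reaches it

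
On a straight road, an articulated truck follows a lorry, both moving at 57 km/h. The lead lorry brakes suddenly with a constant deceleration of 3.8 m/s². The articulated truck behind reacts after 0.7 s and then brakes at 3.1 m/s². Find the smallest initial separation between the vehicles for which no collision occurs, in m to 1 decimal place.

57 km/h ÷ 3.6 = 15.8333 m/s.
Leader travels v²/(2a_L) = 250.693 / 7.600 = 32.986 m before stopping.
Follower covers v·t_r = 15.8333 × 0.7 = 11.083 m while reacting, then v²/(2a_F) = 250.693 / 6.200 = 40.434 m while braking, for a total of 11.083 + 40.434 = 51.517 m.
Since a_F ≤ a_L and the follower starts braking later, the follower is never slower than the leader, so the closest approach is when both have stopped.
Minimum gap = 51.517 − 32.986 = 18.531 m.

Minimum gap ≈ 18.5 m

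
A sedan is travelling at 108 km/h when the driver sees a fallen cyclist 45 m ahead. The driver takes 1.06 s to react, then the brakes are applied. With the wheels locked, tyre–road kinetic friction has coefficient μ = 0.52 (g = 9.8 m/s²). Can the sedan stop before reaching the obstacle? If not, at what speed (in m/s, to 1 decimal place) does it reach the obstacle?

108 km/h ÷ 3.6 = 30.0000 m/s.
a = μg = 0.52 × 9.8 = 5.096 m/s².
Reaction distance = 30.0000 × 1.06 = 31.800 m.
Braking distance needed to stop: v²/(2a) = 900.000 / 10.192 = 88.305 m, so total needed = 31.800 + 88.305 = 120.105 m > 45 m — it cannot stop.
Distance remaining when braking begins: 45 − 31.800 = 13.200 m.
v² = v₀² − 2a·d = 900.000 − 2 × 5.096 × 13.200 = 765.466 m²/s².
v = √765.466 = 27.667 m/s.

No — it strikes the obstacle at 27.7 m/s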